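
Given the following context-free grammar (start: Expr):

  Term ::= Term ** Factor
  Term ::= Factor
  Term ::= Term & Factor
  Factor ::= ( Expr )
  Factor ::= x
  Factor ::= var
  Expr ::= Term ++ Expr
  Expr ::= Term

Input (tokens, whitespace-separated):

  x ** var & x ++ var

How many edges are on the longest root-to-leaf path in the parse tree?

[Expr [Term [Term [Term [Factor x]] ** [Factor var]] & [Factor x]] ++ [Expr [Term [Factor var]]]]

5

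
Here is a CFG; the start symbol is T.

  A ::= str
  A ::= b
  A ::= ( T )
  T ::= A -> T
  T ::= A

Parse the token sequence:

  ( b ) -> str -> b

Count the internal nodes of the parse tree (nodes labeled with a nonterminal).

[T [A ( [T [A b]] )] -> [T [A str] -> [T [A b]]]]

8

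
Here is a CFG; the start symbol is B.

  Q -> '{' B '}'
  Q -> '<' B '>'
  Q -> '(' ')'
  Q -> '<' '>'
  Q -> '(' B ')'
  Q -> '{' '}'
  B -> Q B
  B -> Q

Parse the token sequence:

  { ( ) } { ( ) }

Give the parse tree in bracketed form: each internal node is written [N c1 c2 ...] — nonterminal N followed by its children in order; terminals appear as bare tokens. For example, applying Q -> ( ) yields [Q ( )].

B
Q B
{ B } B
{ Q } B
{ ( ) } B
{ ( ) } Q
{ ( ) } { B }
{ ( ) } { Q }
{ ( ) } { ( ) }

[B [Q { [B [Q ( )]] }] [B [Q { [B [Q ( )]] }]]]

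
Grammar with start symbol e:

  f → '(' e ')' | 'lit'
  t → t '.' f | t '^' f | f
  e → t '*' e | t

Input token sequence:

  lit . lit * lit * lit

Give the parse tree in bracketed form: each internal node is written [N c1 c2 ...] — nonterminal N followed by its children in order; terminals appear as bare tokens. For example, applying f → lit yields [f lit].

[e [t [t [f lit]] . [f lit]] * [e [t [f lit]] * [e [t [f lit]]]]]

e
t * e
t . f * e
f . f * e
lit . f * e
lit . lit * e
lit . lit * t * e
lit . lit * f * e
lit . lit * lit * e
lit . lit * lit * t
lit . lit * lit * f
lit . lit * lit * lit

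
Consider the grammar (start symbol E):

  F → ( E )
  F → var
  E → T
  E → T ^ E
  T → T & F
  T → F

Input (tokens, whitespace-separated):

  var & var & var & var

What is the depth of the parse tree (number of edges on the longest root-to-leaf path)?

[E [T [T [T [T [F var]] & [F var]] & [F var]] & [F var]]]

6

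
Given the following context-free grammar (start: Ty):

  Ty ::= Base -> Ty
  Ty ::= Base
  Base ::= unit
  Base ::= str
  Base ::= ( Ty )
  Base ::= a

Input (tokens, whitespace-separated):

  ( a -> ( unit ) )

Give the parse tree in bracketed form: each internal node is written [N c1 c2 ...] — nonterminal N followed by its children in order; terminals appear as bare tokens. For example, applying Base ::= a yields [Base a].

[Ty [Base ( [Ty [Base a] -> [Ty [Base ( [Ty [Base unit]] )]]] )]]

Ty
Base
( Ty )
( Base -> Ty )
( a -> Ty )
( a -> Base )
( a -> ( Ty ) )
( a -> ( Base ) )
( a -> ( unit ) )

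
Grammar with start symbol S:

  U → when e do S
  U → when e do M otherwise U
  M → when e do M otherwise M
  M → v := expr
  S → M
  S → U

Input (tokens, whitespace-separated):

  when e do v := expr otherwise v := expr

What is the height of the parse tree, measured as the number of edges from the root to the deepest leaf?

3

[S [M when e do [M v := expr] otherwise [M v := expr]]]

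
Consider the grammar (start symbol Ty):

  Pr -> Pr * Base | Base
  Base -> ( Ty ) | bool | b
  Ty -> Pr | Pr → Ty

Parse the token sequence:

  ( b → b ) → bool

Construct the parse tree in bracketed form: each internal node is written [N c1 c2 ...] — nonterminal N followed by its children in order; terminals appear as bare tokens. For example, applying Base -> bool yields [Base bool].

[Ty [Pr [Base ( [Ty [Pr [Base b]] → [Ty [Pr [Base b]]]] )]] → [Ty [Pr [Base bool]]]]

Ty
Pr → Ty
Base → Ty
( Ty ) → Ty
( Pr → Ty ) → Ty
( Base → Ty ) → Ty
( b → Ty ) → Ty
( b → Pr ) → Ty
( b → Base ) → Ty
( b → b ) → Ty
( b → b ) → Pr
( b → b ) → Base
( b → b ) → bool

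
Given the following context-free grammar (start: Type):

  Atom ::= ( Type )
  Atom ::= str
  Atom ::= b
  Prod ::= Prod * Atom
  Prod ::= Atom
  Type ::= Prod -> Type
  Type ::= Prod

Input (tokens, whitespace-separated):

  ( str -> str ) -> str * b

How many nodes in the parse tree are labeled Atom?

5

[Type [Prod [Atom ( [Type [Prod [Atom str]] -> [Type [Prod [Atom str]]]] )]] -> [Type [Prod [Prod [Atom str]] * [Atom b]]]]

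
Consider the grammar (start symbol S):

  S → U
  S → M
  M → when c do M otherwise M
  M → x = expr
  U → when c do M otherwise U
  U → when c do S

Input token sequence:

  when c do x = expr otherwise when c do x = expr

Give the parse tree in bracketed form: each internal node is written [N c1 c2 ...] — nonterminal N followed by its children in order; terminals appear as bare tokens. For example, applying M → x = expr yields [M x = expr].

S
U
when c do M otherwise U
when c do x = expr otherwise U
when c do x = expr otherwise when c do S
when c do x = expr otherwise when c do M
when c do x = expr otherwise when c do x = expr

[S [U when c do [M x = expr] otherwise [U when c do [S [M x = expr]]]]]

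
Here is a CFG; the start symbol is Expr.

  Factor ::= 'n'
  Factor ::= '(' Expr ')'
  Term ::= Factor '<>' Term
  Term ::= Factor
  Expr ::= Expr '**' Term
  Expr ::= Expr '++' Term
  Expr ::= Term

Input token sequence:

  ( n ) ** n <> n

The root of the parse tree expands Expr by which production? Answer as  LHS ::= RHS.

[Expr [Expr [Term [Factor ( [Expr [Term [Factor n]]] )]]] ** [Term [Factor n] <> [Term [Factor n]]]]

Expr ::= Expr '**' Term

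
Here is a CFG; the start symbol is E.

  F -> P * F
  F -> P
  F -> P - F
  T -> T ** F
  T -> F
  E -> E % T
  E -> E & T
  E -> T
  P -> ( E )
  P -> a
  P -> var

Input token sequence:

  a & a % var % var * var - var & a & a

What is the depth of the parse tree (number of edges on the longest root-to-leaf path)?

[E [E [E [E [E [E [T [F [P a]]]] & [T [F [P a]]]] % [T [F [P var]]]] % [T [F [P var] * [F [P var] - [F [P var]]]]]] & [T [F [P a]]]] & [T [F [P a]]]]

9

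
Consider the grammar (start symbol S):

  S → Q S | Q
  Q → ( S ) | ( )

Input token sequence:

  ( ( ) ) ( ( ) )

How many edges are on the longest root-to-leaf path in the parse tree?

[S [Q ( [S [Q ( )]] )] [S [Q ( [S [Q ( )]] )]]]

5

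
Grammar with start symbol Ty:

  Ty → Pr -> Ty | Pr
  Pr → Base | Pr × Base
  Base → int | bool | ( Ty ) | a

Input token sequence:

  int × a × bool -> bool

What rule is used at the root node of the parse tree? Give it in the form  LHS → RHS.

[Ty [Pr [Pr [Pr [Base int]] × [Base a]] × [Base bool]] -> [Ty [Pr [Base bool]]]]

Ty → Pr -> Ty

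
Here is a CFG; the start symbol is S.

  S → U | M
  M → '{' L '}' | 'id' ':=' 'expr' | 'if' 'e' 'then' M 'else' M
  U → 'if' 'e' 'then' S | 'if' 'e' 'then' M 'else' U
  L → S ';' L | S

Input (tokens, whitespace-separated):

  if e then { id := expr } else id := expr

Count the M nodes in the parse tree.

[S [M if e then [M { [L [S [M id := expr]]] }] else [M id := expr]]]

4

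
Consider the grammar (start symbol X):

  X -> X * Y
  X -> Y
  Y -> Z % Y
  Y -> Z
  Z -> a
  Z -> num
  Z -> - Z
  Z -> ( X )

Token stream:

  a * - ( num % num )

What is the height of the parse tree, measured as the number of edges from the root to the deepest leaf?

8

[X [X [Y [Z a]]] * [Y [Z - [Z ( [X [Y [Z num] % [Y [Z num]]]] )]]]]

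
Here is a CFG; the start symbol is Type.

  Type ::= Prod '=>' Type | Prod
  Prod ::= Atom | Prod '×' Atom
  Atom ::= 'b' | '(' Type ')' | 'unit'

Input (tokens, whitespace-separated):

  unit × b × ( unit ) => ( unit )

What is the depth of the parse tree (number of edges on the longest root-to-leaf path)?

[Type [Prod [Prod [Prod [Atom unit]] × [Atom b]] × [Atom ( [Type [Prod [Atom unit]]] )]] => [Type [Prod [Atom ( [Type [Prod [Atom unit]]] )]]]]

7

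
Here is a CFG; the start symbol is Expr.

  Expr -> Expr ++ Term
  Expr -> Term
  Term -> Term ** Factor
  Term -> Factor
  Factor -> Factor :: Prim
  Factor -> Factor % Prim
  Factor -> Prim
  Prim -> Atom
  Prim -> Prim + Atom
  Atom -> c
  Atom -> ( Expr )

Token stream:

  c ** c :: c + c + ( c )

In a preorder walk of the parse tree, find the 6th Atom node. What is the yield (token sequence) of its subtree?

c

[Expr [Term [Term [Factor [Prim [Atom c]]]] ** [Factor [Factor [Prim [Atom c]]] :: [Prim [Prim [Prim [Atom c]] + [Atom c]] + [Atom ( [Expr [Term [Factor [Prim [Atom c]]]]] )]]]]]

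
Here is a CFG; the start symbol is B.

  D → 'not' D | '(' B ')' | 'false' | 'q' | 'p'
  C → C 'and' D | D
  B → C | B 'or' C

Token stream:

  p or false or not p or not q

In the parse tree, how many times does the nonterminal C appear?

[B [B [B [B [C [D p]]] or [C [D false]]] or [C [D not [D p]]]] or [C [D not [D q]]]]

4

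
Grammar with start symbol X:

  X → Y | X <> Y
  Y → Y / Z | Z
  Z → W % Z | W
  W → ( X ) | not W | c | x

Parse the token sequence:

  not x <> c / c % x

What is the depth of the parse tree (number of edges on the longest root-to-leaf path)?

[X [X [Y [Z [W not [W x]]]]] <> [Y [Y [Z [W c]]] / [Z [W c] % [Z [W x]]]]]

6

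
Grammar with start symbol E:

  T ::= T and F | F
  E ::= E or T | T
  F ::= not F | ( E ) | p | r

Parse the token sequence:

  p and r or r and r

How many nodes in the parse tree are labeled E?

[E [E [T [T [F p]] and [F r]]] or [T [T [F r]] and [F r]]]

2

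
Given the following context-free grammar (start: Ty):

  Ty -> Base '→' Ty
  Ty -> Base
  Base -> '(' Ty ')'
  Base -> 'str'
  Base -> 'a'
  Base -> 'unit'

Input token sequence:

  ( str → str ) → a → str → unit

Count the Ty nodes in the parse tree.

6

[Ty [Base ( [Ty [Base str] → [Ty [Base str]]] )] → [Ty [Base a] → [Ty [Base str] → [Ty [Base unit]]]]]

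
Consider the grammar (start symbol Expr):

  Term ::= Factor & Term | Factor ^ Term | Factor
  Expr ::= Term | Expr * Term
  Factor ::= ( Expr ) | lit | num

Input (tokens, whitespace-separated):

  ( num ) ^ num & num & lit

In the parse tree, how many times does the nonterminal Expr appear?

2

[Expr [Term [Factor ( [Expr [Term [Factor num]]] )] ^ [Term [Factor num] & [Term [Factor num] & [Term [Factor lit]]]]]]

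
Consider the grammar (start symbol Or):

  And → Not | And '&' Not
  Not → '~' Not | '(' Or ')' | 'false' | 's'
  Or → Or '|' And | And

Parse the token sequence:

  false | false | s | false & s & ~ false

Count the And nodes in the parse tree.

[Or [Or [Or [Or [And [Not false]]] | [And [Not false]]] | [And [Not s]]] | [And [And [And [Not false]] & [Not s]] & [Not ~ [Not false]]]]

6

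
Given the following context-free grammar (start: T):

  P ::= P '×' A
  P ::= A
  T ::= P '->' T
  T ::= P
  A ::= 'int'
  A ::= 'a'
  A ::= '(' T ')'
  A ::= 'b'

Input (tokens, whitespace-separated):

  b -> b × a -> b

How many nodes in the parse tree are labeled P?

[T [P [A b]] -> [T [P [P [A b]] × [A a]] -> [T [P [A b]]]]]

4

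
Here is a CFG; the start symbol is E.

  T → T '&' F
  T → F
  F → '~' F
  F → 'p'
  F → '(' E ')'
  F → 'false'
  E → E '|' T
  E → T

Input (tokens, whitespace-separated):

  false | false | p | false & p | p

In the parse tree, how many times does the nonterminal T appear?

6

[E [E [E [E [E [T [F false]]] | [T [F false]]] | [T [F p]]] | [T [T [F false]] & [F p]]] | [T [F p]]]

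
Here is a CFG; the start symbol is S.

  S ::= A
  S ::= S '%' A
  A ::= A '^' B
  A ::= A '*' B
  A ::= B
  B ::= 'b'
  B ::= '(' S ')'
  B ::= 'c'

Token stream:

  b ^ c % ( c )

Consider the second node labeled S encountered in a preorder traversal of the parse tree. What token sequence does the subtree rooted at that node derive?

b ^ c

[S [S [A [A [B b]] ^ [B c]]] % [A [B ( [S [A [B c]]] )]]]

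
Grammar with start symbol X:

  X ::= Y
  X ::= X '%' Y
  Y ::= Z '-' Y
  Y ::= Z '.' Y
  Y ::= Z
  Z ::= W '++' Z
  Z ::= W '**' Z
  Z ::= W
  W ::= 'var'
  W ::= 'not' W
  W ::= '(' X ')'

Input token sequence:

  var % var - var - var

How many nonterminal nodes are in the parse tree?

[X [X [Y [Z [W var]]]] % [Y [Z [W var]] - [Y [Z [W var]] - [Y [Z [W var]]]]]]

14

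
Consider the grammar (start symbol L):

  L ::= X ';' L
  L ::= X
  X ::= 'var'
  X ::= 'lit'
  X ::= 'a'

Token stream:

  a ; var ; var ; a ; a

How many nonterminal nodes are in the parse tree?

[L [X a] ; [L [X var] ; [L [X var] ; [L [X a] ; [L [X a]]]]]]

10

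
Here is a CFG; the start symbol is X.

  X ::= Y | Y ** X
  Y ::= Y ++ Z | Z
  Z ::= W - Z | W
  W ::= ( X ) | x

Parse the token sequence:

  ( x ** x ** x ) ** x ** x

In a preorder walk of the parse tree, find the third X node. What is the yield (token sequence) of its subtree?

[X [Y [Z [W ( [X [Y [Z [W x]]] ** [X [Y [Z [W x]]] ** [X [Y [Z [W x]]]]]] )]]] ** [X [Y [Z [W x]]] ** [X [Y [Z [W x]]]]]]

x ** x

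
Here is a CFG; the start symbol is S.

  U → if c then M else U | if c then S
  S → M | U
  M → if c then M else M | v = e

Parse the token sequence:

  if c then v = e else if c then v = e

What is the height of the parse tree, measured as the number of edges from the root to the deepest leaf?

[S [U if c then [M v = e] else [U if c then [S [M v = e]]]]]

5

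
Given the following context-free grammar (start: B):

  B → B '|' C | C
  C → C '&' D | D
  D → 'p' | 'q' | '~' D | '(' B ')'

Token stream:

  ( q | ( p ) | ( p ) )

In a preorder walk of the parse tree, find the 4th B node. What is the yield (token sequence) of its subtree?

q

[B [C [D ( [B [B [B [C [D q]]] | [C [D ( [B [C [D p]]] )]]] | [C [D ( [B [C [D p]]] )]]] )]]]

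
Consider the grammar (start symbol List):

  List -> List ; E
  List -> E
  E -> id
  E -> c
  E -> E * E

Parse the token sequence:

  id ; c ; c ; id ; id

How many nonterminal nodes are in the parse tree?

[List [List [List [List [List [E id]] ; [E c]] ; [E c]] ; [E id]] ; [E id]]

10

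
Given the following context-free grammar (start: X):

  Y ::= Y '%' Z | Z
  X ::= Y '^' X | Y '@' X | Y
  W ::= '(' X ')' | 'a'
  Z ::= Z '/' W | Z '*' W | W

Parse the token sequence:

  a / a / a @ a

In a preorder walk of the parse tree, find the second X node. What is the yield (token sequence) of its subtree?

[X [Y [Z [Z [Z [W a]] / [W a]] / [W a]]] @ [X [Y [Z [W a]]]]]

a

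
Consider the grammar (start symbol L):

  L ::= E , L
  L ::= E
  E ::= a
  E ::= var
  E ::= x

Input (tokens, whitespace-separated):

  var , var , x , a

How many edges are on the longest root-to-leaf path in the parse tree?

5

[L [E var] , [L [E var] , [L [E x] , [L [E a]]]]]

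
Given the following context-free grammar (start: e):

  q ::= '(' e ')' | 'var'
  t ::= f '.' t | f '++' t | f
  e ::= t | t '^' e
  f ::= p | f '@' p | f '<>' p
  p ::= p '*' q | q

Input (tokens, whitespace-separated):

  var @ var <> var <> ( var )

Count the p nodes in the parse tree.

5

[e [t [f [f [f [f [p [q var]]] @ [p [q var]]] <> [p [q var]]] <> [p [q ( [e [t [f [p [q var]]]]] )]]]]]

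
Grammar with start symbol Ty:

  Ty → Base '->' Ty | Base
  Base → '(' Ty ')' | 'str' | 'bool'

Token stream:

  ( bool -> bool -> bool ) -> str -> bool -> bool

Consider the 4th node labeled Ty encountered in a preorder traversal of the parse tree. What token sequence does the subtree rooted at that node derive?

[Ty [Base ( [Ty [Base bool] -> [Ty [Base bool] -> [Ty [Base bool]]]] )] -> [Ty [Base str] -> [Ty [Base bool] -> [Ty [Base bool]]]]]

bool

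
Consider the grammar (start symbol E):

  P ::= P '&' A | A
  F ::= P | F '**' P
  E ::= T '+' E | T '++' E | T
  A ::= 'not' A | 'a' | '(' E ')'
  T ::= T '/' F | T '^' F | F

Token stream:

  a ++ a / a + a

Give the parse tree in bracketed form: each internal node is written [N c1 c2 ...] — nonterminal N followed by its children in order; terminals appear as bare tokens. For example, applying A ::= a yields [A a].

E
T ++ E
F ++ E
P ++ E
A ++ E
a ++ E
a ++ T + E
a ++ T / F + E
a ++ F / F + E
a ++ P / F + E
a ++ A / F + E
a ++ a / F + E
a ++ a / P + E
a ++ a / A + E
a ++ a / a + E
a ++ a / a + T
a ++ a / a + F
a ++ a / a + P
a ++ a / a + A
a ++ a / a + a

[E [T [F [P [A a]]]] ++ [E [T [T [F [P [A a]]]] / [F [P [A a]]]] + [E [T [F [P [A a]]]]]]]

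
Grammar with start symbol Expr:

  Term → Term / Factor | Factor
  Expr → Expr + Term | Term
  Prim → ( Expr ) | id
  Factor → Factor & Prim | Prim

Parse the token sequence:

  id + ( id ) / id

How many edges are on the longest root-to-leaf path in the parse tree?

9

[Expr [Expr [Term [Factor [Prim id]]]] + [Term [Term [Factor [Prim ( [Expr [Term [Factor [Prim id]]]] )]]] / [Factor [Prim id]]]]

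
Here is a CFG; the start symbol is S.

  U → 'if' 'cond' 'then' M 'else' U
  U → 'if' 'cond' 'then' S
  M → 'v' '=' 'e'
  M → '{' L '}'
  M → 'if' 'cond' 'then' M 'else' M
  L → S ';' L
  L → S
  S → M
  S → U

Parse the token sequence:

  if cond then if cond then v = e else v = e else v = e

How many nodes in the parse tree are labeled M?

5

[S [M if cond then [M if cond then [M v = e] else [M v = e]] else [M v = e]]]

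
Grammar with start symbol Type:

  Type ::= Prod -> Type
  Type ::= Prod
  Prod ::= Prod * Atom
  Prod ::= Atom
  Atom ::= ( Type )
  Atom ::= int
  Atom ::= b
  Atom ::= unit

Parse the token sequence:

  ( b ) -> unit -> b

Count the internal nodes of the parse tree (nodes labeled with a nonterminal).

12

[Type [Prod [Atom ( [Type [Prod [Atom b]]] )]] -> [Type [Prod [Atom unit]] -> [Type [Prod [Atom b]]]]]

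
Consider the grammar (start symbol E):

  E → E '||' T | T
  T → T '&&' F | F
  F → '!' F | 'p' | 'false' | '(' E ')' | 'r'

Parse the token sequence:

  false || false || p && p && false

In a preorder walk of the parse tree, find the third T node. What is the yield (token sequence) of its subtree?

[E [E [E [T [F false]]] || [T [F false]]] || [T [T [T [F p]] && [F p]] && [F false]]]

p && p && false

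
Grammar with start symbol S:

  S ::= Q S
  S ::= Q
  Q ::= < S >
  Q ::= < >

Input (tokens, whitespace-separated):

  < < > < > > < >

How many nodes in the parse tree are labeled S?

[S [Q < [S [Q < >] [S [Q < >]]] >] [S [Q < >]]]

4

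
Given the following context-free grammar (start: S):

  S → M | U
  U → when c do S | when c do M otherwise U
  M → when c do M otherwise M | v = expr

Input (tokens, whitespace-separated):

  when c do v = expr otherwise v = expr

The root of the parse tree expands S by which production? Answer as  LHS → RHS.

[S [M when c do [M v = expr] otherwise [M v = expr]]]

S → M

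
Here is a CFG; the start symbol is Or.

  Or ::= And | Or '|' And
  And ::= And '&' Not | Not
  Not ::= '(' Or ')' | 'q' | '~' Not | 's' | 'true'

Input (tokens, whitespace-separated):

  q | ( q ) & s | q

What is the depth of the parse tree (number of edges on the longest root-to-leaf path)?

[Or [Or [Or [And [Not q]]] | [And [And [Not ( [Or [And [Not q]]] )]] & [Not s]]] | [And [Not q]]]

8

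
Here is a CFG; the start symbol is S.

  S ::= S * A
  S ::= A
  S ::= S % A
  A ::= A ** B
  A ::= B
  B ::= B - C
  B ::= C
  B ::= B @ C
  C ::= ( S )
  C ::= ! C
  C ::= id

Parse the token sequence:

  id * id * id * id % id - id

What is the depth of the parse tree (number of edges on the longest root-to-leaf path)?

8

[S [S [S [S [S [A [B [C id]]]] * [A [B [C id]]]] * [A [B [C id]]]] * [A [B [C id]]]] % [A [B [B [C id]] - [C id]]]]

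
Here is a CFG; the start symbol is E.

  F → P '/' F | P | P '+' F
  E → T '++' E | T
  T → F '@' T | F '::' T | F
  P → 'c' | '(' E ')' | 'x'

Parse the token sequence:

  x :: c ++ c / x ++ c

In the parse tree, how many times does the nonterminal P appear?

[E [T [F [P x]] :: [T [F [P c]]]] ++ [E [T [F [P c] / [F [P x]]]] ++ [E [T [F [P c]]]]]]

5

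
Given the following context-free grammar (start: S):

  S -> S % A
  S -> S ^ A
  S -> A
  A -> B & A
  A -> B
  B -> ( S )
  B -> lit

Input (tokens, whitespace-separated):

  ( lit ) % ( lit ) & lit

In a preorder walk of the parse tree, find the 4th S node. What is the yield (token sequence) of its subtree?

[S [S [A [B ( [S [A [B lit]]] )]]] % [A [B ( [S [A [B lit]]] )] & [A [B lit]]]]

lit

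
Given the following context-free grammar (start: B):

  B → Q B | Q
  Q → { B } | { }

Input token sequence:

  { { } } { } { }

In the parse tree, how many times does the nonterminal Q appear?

4

[B [Q { [B [Q { }]] }] [B [Q { }] [B [Q { }]]]]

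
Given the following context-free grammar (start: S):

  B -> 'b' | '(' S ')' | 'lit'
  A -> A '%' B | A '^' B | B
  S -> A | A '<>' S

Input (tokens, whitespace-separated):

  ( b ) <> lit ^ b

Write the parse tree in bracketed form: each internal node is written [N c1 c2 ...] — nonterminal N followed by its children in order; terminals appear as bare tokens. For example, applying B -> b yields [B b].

[S [A [B ( [S [A [B b]]] )]] <> [S [A [A [B lit]] ^ [B b]]]]

S
A <> S
B <> S
( S ) <> S
( A ) <> S
( B ) <> S
( b ) <> S
( b ) <> A
( b ) <> A ^ B
( b ) <> B ^ B
( b ) <> lit ^ B
( b ) <> lit ^ b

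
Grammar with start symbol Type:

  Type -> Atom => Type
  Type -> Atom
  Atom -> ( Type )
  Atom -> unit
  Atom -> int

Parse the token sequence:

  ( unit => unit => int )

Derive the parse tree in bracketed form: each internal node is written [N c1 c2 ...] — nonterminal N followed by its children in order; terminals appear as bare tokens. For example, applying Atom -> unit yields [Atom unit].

Type
Atom
( Type )
( Atom => Type )
( unit => Type )
( unit => Atom => Type )
( unit => unit => Type )
( unit => unit => Atom )
( unit => unit => int )

[Type [Atom ( [Type [Atom unit] => [Type [Atom unit] => [Type [Atom int]]]] )]]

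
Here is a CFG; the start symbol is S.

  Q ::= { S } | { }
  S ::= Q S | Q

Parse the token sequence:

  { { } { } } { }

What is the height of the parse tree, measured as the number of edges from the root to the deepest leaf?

5

[S [Q { [S [Q { }] [S [Q { }]]] }] [S [Q { }]]]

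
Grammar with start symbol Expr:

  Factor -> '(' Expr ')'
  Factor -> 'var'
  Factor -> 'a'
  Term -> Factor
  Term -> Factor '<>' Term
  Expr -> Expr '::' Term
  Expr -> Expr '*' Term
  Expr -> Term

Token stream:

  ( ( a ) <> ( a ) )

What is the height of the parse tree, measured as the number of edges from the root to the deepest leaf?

[Expr [Term [Factor ( [Expr [Term [Factor ( [Expr [Term [Factor a]]] )] <> [Term [Factor ( [Expr [Term [Factor a]]] )]]]] )]]]

10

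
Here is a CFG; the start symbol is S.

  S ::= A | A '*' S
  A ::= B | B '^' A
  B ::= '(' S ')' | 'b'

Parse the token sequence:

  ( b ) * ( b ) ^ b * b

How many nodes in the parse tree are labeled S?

5

[S [A [B ( [S [A [B b]]] )]] * [S [A [B ( [S [A [B b]]] )] ^ [A [B b]]] * [S [A [B b]]]]]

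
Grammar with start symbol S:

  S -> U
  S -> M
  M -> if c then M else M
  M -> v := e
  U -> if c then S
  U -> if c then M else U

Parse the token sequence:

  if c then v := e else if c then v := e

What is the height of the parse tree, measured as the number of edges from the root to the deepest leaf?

[S [U if c then [M v := e] else [U if c then [S [M v := e]]]]]

5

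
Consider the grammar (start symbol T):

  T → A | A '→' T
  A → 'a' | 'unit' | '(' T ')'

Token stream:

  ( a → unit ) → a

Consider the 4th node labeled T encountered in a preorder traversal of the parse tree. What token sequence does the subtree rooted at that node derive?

[T [A ( [T [A a] → [T [A unit]]] )] → [T [A a]]]

a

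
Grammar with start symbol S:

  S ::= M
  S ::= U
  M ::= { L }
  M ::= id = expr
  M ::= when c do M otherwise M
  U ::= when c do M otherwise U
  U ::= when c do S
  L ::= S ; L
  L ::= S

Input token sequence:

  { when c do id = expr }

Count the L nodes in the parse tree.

[S [M { [L [S [U when c do [S [M id = expr]]]]] }]]

1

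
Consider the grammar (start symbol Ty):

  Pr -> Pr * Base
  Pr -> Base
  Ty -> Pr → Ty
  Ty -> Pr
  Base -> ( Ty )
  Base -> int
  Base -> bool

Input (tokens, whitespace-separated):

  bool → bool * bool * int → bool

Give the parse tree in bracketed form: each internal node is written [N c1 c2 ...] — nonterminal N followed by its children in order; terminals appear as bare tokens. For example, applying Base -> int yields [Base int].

[Ty [Pr [Base bool]] → [Ty [Pr [Pr [Pr [Base bool]] * [Base bool]] * [Base int]] → [Ty [Pr [Base bool]]]]]

Ty
Pr → Ty
Base → Ty
bool → Ty
bool → Pr → Ty
bool → Pr * Base → Ty
bool → Pr * Base * Base → Ty
bool → Base * Base * Base → Ty
bool → bool * Base * Base → Ty
bool → bool * bool * Base → Ty
bool → bool * bool * int → Ty
bool → bool * bool * int → Pr
bool → bool * bool * int → Base
bool → bool * bool * int → bool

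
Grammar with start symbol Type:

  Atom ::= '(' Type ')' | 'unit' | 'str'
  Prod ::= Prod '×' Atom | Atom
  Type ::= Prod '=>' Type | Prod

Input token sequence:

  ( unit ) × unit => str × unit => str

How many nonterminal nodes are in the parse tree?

[Type [Prod [Prod [Atom ( [Type [Prod [Atom unit]]] )]] × [Atom unit]] => [Type [Prod [Prod [Atom str]] × [Atom unit]] => [Type [Prod [Atom str]]]]]

16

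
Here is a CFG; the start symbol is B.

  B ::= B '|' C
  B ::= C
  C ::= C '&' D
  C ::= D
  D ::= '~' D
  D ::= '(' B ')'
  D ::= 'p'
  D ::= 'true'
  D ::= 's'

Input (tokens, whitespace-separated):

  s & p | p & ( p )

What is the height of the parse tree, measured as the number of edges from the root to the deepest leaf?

[B [B [C [C [D s]] & [D p]]] | [C [C [D p]] & [D ( [B [C [D p]]] )]]]

6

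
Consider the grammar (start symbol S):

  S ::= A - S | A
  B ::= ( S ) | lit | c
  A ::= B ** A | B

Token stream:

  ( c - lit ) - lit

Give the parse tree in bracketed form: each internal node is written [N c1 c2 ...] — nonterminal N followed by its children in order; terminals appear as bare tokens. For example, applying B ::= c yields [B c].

[S [A [B ( [S [A [B c]] - [S [A [B lit]]]] )]] - [S [A [B lit]]]]

S
A - S
B - S
( S ) - S
( A - S ) - S
( B - S ) - S
( c - S ) - S
( c - A ) - S
( c - B ) - S
( c - lit ) - S
( c - lit ) - A
( c - lit ) - B
( c - lit ) - lit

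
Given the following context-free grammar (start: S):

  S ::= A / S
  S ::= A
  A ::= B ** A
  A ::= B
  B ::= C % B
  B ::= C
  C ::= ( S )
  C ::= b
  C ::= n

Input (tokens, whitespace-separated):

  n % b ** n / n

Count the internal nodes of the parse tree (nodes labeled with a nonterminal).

13

[S [A [B [C n] % [B [C b]]] ** [A [B [C n]]]] / [S [A [B [C n]]]]]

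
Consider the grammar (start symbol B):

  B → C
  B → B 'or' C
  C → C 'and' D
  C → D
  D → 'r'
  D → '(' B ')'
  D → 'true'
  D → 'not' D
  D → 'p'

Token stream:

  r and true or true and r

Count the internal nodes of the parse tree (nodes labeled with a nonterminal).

[B [B [C [C [D r]] and [D true]]] or [C [C [D true]] and [D r]]]

10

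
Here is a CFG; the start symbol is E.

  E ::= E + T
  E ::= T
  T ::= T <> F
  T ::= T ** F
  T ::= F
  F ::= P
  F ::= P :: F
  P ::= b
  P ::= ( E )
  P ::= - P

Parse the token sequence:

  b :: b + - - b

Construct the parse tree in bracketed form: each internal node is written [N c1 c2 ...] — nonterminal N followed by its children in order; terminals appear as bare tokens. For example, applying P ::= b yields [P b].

[E [E [T [F [P b] :: [F [P b]]]]] + [T [F [P - [P - [P b]]]]]]

E
E + T
T + T
F + T
P :: F + T
b :: F + T
b :: P + T
b :: b + T
b :: b + F
b :: b + P
b :: b + - P
b :: b + - - P
b :: b + - - b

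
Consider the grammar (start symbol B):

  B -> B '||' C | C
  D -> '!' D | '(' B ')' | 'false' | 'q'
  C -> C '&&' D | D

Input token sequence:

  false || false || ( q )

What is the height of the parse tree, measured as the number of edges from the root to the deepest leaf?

6

[B [B [B [C [D false]]] || [C [D false]]] || [C [D ( [B [C [D q]]] )]]]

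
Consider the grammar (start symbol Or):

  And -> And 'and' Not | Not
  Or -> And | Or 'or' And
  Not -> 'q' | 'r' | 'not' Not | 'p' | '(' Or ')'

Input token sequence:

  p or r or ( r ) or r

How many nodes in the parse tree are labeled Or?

[Or [Or [Or [Or [And [Not p]]] or [And [Not r]]] or [And [Not ( [Or [And [Not r]]] )]]] or [And [Not r]]]

5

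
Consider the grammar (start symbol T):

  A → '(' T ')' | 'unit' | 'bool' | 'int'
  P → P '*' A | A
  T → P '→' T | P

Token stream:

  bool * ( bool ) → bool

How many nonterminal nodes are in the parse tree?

11

[T [P [P [A bool]] * [A ( [T [P [A bool]]] )]] → [T [P [A bool]]]]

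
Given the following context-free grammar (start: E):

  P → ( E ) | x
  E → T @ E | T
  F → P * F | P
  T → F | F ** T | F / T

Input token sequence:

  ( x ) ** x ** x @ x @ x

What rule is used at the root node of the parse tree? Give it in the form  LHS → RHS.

[E [T [F [P ( [E [T [F [P x]]]] )]] ** [T [F [P x]] ** [T [F [P x]]]]] @ [E [T [F [P x]]] @ [E [T [F [P x]]]]]]

E → T @ E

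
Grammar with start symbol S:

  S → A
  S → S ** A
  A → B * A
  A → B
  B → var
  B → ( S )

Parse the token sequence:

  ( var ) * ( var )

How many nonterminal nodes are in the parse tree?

[S [A [B ( [S [A [B var]]] )] * [A [B ( [S [A [B var]]] )]]]]

11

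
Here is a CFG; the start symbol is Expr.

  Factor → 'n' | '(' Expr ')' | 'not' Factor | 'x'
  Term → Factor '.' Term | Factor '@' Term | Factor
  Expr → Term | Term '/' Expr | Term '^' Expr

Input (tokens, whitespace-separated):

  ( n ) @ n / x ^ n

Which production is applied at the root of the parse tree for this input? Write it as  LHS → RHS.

Expr → Term '/' Expr

[Expr [Term [Factor ( [Expr [Term [Factor n]]] )] @ [Term [Factor n]]] / [Expr [Term [Factor x]] ^ [Expr [Term [Factor n]]]]]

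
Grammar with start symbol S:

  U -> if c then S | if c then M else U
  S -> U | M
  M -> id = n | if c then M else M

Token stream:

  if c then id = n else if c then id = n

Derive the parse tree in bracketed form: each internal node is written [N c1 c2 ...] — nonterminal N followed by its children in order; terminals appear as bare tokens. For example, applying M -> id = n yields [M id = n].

[S [U if c then [M id = n] else [U if c then [S [M id = n]]]]]

S
U
if c then M else U
if c then id = n else U
if c then id = n else if c then S
if c then id = n else if c then M
if c then id = n else if c then id = n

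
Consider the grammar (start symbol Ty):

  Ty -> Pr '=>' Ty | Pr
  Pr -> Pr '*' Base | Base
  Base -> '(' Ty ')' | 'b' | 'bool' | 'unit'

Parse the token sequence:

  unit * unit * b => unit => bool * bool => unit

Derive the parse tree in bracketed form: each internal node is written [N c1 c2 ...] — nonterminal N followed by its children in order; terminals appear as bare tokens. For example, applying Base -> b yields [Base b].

[Ty [Pr [Pr [Pr [Base unit]] * [Base unit]] * [Base b]] => [Ty [Pr [Base unit]] => [Ty [Pr [Pr [Base bool]] * [Base bool]] => [Ty [Pr [Base unit]]]]]]

Ty
Pr => Ty
Pr * Base => Ty
Pr * Base * Base => Ty
Base * Base * Base => Ty
unit * Base * Base => Ty
unit * unit * Base => Ty
unit * unit * b => Ty
unit * unit * b => Pr => Ty
unit * unit * b => Base => Ty
unit * unit * b => unit => Ty
unit * unit * b => unit => Pr => Ty
unit * unit * b => unit => Pr * Base => Ty
unit * unit * b => unit => Base * Base => Ty
unit * unit * b => unit => bool * Base => Ty
unit * unit * b => unit => bool * bool => Ty
unit * unit * b => unit => bool * bool => Pr
unit * unit * b => unit => bool * bool => Base
unit * unit * b => unit => bool * bool => unit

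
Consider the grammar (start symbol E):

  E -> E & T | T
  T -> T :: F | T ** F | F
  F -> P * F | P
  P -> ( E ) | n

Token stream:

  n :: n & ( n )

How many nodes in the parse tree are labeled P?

4

[E [E [T [T [F [P n]]] :: [F [P n]]]] & [T [F [P ( [E [T [F [P n]]]] )]]]]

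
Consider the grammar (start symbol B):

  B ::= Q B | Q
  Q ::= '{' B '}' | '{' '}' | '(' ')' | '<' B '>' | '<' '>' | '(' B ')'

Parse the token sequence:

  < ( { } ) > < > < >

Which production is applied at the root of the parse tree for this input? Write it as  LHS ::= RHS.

[B [Q < [B [Q ( [B [Q { }]] )]] >] [B [Q < >] [B [Q < >]]]]

B ::= Q B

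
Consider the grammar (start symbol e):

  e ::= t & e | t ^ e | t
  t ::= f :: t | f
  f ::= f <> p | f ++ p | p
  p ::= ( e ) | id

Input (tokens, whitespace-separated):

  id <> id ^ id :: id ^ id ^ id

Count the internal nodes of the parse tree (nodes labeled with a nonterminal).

[e [t [f [f [p id]] <> [p id]]] ^ [e [t [f [p id]] :: [t [f [p id]]]] ^ [e [t [f [p id]]] ^ [e [t [f [p id]]]]]]]

21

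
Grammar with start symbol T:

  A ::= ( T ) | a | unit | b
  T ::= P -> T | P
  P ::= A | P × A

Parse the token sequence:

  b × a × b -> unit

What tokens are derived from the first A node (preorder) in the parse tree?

[T [P [P [P [A b]] × [A a]] × [A b]] -> [T [P [A unit]]]]

b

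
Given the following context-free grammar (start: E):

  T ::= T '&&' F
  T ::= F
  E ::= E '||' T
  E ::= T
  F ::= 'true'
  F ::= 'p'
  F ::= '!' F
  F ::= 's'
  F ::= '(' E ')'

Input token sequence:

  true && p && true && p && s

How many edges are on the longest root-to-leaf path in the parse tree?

7

[E [T [T [T [T [T [F true]] && [F p]] && [F true]] && [F p]] && [F s]]]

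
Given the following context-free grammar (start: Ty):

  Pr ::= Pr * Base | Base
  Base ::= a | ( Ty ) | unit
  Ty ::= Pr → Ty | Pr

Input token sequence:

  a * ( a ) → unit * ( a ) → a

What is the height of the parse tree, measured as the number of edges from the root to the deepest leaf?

[Ty [Pr [Pr [Base a]] * [Base ( [Ty [Pr [Base a]]] )]] → [Ty [Pr [Pr [Base unit]] * [Base ( [Ty [Pr [Base a]]] )]] → [Ty [Pr [Base a]]]]]

7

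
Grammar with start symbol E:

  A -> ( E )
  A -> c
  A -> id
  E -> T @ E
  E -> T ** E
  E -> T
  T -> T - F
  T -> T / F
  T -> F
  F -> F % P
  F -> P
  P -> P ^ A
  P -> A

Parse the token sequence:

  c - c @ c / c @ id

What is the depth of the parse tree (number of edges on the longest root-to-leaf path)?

7

[E [T [T [F [P [A c]]]] - [F [P [A c]]]] @ [E [T [T [F [P [A c]]]] / [F [P [A c]]]] @ [E [T [F [P [A id]]]]]]]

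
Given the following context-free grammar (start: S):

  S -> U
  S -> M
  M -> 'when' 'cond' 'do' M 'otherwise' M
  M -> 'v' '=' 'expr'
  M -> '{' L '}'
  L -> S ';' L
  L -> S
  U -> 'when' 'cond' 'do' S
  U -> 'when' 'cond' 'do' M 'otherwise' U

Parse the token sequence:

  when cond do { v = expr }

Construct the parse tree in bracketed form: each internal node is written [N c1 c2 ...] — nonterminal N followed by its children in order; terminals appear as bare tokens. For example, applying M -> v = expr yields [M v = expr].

S
U
when cond do S
when cond do M
when cond do { L }
when cond do { S }
when cond do { M }
when cond do { v = expr }

[S [U when cond do [S [M { [L [S [M v = expr]]] }]]]]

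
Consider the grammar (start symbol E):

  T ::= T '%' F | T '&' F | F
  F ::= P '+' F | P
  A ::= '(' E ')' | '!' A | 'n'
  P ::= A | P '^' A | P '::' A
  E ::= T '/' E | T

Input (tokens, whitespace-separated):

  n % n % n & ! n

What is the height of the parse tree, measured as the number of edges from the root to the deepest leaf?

[E [T [T [T [T [F [P [A n]]]] % [F [P [A n]]]] % [F [P [A n]]]] & [F [P [A ! [A n]]]]]]

8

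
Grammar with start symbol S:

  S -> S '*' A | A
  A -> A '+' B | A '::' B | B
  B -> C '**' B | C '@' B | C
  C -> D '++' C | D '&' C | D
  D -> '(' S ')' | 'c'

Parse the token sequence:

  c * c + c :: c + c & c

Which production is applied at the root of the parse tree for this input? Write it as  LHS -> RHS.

[S [S [A [B [C [D c]]]]] * [A [A [A [A [B [C [D c]]]] + [B [C [D c]]]] :: [B [C [D c]]]] + [B [C [D c] & [C [D c]]]]]]

S -> S '*' A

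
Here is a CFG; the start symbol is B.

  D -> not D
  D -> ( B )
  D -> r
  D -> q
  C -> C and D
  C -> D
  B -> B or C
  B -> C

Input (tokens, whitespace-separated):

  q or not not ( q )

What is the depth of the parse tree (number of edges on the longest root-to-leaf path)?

[B [B [C [D q]]] or [C [D not [D not [D ( [B [C [D q]]] )]]]]]

8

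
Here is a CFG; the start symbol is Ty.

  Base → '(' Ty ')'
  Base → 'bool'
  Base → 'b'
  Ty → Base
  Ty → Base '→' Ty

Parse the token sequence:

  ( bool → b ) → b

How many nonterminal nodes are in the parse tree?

[Ty [Base ( [Ty [Base bool] → [Ty [Base b]]] )] → [Ty [Base b]]]

8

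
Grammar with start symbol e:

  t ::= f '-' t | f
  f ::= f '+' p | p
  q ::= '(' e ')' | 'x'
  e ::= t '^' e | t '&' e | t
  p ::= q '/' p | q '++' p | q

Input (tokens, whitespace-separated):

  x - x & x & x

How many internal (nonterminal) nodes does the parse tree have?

19

[e [t [f [p [q x]]] - [t [f [p [q x]]]]] & [e [t [f [p [q x]]]] & [e [t [f [p [q x]]]]]]]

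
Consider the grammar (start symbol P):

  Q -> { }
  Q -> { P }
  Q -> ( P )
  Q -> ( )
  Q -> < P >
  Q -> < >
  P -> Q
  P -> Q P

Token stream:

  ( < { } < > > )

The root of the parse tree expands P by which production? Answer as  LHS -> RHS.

[P [Q ( [P [Q < [P [Q { }] [P [Q < >]]] >]] )]]

P -> Q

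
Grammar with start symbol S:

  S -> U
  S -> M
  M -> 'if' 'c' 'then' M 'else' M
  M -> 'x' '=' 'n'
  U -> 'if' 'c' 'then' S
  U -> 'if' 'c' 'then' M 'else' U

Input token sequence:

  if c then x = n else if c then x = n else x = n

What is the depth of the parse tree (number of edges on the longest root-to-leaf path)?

4

[S [M if c then [M x = n] else [M if c then [M x = n] else [M x = n]]]]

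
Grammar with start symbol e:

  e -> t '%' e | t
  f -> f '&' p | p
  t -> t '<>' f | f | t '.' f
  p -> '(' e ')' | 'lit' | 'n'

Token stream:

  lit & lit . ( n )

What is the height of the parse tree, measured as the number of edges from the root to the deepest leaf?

[e [t [t [f [f [p lit]] & [p lit]]] . [f [p ( [e [t [f [p n]]]] )]]]]

8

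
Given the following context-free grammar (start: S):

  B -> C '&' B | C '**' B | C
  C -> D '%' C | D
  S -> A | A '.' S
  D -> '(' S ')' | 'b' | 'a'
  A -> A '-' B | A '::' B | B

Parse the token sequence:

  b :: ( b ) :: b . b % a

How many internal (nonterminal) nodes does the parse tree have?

[S [A [A [A [B [C [D b]]]] :: [B [C [D ( [S [A [B [C [D b]]]]] )]]]] :: [B [C [D b]]]] . [S [A [B [C [D b] % [C [D a]]]]]]]

25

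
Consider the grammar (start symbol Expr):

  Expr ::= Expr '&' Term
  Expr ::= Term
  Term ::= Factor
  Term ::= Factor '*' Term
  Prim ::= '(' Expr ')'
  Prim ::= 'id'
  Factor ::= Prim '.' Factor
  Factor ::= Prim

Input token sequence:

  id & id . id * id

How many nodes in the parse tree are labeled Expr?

2

[Expr [Expr [Term [Factor [Prim id]]]] & [Term [Factor [Prim id] . [Factor [Prim id]]] * [Term [Factor [Prim id]]]]]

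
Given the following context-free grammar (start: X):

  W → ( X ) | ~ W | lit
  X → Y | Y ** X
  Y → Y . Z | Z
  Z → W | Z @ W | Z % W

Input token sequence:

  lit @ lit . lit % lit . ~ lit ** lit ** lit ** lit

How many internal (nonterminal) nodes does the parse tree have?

[X [Y [Y [Y [Z [Z [W lit]] @ [W lit]]] . [Z [Z [W lit]] % [W lit]]] . [Z [W ~ [W lit]]]] ** [X [Y [Z [W lit]]] ** [X [Y [Z [W lit]]] ** [X [Y [Z [W lit]]]]]]]

27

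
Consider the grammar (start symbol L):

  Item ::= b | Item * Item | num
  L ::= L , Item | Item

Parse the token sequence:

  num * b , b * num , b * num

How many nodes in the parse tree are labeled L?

3

[L [L [L [Item [Item num] * [Item b]]] , [Item [Item b] * [Item num]]] , [Item [Item b] * [Item num]]]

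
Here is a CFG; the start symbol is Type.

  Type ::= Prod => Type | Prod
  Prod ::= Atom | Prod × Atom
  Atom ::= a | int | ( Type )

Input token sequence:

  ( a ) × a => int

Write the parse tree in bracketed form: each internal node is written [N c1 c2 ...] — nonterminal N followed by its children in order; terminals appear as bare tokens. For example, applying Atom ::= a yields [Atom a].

[Type [Prod [Prod [Atom ( [Type [Prod [Atom a]]] )]] × [Atom a]] => [Type [Prod [Atom int]]]]

Type
Prod => Type
Prod × Atom => Type
Atom × Atom => Type
( Type ) × Atom => Type
( Prod ) × Atom => Type
( Atom ) × Atom => Type
( a ) × Atom => Type
( a ) × a => Type
( a ) × a => Prod
( a ) × a => Atom
( a ) × a => int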